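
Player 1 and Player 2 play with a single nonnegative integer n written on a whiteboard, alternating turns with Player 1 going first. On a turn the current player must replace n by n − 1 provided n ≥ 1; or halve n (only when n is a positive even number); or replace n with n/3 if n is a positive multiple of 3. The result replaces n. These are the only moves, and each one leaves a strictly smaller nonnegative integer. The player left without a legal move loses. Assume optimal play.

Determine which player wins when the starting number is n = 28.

Positions with no move are L. A position that does have a move is losing for the player to move precisely when every available move leads to a winning position for the opponent. Fill in the labels:
n=0: no move → L
n=1: can move to 0, which is L ⇒ W
n=2: the only move is to 1(W), a W ⇒ L
n=3: can move to 2, which is L ⇒ W
n=4: can move to 2, which is L ⇒ W
n=5: the only move is to 4(W), a W ⇒ L
n=6: can move to 2, which is L ⇒ W
n=7: the only move is to 6(W), a W ⇒ L
n=8: can move to 7, which is L ⇒ W
n=9: moves to 3(W), 8(W); every one is W ⇒ L
n=10: can move to 5, which is L ⇒ W
n=11: the only move is to 10(W), a W ⇒ L
n=12: can move to 11, which is L ⇒ W
n=13: the only move is to 12(W), a W ⇒ L
n=14: can move to 7, which is L ⇒ W
n=15: can move to 5, which is L ⇒ W
n=16: moves to 8(W), 15(W); every one is W ⇒ L
n=17: can move to 16, which is L ⇒ W
n=18: can move to 9, which is L ⇒ W
n=19: the only move is to 18(W), a W ⇒ L
n=20: can move to 19, which is L ⇒ W
n=21: can move to 7, which is L ⇒ W
n=22: can move to 11, which is L ⇒ W
n=23: the only move is to 22(W), a W ⇒ L
n=24: can move to 23, which is L ⇒ W
n=25: the only move is to 24(W), a W ⇒ L
n=26: can move to 13, which is L ⇒ W
n=27: can move to 9, which is L ⇒ W
n=28: moves to 14(W), 27(W); every one is W ⇒ L
The starting position 28 is L: whatever Player 1 does, the opponent receives a W position.

Player 2 wins.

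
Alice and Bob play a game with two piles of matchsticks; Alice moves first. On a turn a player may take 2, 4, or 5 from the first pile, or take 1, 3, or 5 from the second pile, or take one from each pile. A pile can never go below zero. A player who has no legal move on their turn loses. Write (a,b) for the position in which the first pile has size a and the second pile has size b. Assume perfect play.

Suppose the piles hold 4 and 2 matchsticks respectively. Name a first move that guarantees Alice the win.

Move to (0,2).

Build the W/L table. Terminal = L. A non-terminal position is W if it has a move to some L; otherwise it is L.
No move ever increases a pile, so every position that can arise here has a ≤ 4 and b ≤ 2; it is enough to label the cells with 0 ≤ a ≤ 4 and 0 ≤ b ≤ 2.
Every move lowers a or b (never raises either), so fill the grid row by row in increasing a, and left to right within a row: each cell's successors are then already labelled.
      b=0  b=1  b=2
a=0:    L    W    L
a=1:    L    W    L
a=2:    W    W    W
a=3:    W    L    W
a=4:    W    L    W
Cells with no legal move (terminal, hence L): (0,0), (1,0).
The remaining L cells, each justified by listing all of its moves:
(0,2): the only move is to (0,1)(W), a W ⇒ L
(1,2): moves to (1,1)(W), (0,1)(W); every one is W ⇒ L
(3,1): moves to (1,1)(W), (3,0)(W), (2,0)(W); every one is W ⇒ L
(4,1): moves to (2,1)(W), (0,1)(W), (4,0)(W), (3,0)(W); every one is W ⇒ L
Every other cell has at least one move into one of the L cells above, so it is W.
From (4,2), the L positions reachable in one move are: (0,2), (4,1), (3,1). Any move reaching one of these is winning.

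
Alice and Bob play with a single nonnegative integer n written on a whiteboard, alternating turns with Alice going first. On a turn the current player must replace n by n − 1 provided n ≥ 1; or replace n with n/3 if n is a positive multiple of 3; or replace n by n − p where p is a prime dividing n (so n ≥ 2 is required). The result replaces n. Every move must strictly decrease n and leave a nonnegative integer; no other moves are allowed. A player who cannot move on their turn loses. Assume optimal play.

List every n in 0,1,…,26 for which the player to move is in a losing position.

Label each position W (a win for the player to move) or L (a loss). A position with no legal move is L; any other position is W exactly when some move reaches an L, and L when every move reaches a W.
n=0: no move → L
n=1: can move to 0, which is L ⇒ W
n=2: can move to 0, which is L ⇒ W
n=3: can move to 0, which is L ⇒ W
n=4: moves to 2(W), 3(W); every one is W ⇒ L
n=5: can move to 0, which is L ⇒ W
n=6: can move to 4, which is L ⇒ W
n=7: can move to 0, which is L ⇒ W
n=8: moves to 6(W), 7(W); every one is W ⇒ L
n=9: can move to 8, which is L ⇒ W
n=10: can move to 8, which is L ⇒ W
n=11: can move to 0, which is L ⇒ W
n=12: can move to 4, which is L ⇒ W
n=13: can move to 0, which is L ⇒ W
n=14: moves to 7(W), 12(W), 13(W); every one is W ⇒ L
n=15: can move to 14, which is L ⇒ W
n=16: can move to 14, which is L ⇒ W
n=17: can move to 0, which is L ⇒ W
n=18: moves to 6(W), 15(W), 16(W), 17(W); every one is W ⇒ L
n=19: can move to 0, which is L ⇒ W
n=20: can move to 18, which is L ⇒ W
n=21: can move to 14, which is L ⇒ W
n=22: moves to 11(W), 20(W), 21(W); every one is W ⇒ L
n=23: can move to 0, which is L ⇒ W
n=24: can move to 8, which is L ⇒ W
n=25: moves to 20(W), 24(W); every one is W ⇒ L
n=26: can move to 25, which is L ⇒ W
The losing starting values of n are exactly the entries labelled L in this table (7 of them).

0, 4, 8, 14, 18, 22, 25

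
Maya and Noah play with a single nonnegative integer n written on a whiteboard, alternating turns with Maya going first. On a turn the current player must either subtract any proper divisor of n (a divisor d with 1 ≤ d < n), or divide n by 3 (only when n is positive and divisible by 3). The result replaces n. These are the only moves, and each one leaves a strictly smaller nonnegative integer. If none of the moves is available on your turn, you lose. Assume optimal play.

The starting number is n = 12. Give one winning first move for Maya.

Move to 4.

Label each position W (a win for the player to move) or L (a loss). A position with no legal move is L; any other position is W exactly when some move reaches an L, and L when every move reaches a W.
n=0: no move → L
n=1: no move → L
n=2: can move to 1, which is L ⇒ W
n=3: can move to 1, which is L ⇒ W
n=4: moves to 2(W), 3(W); every one is W ⇒ L
n=5: can move to 4, which is L ⇒ W
n=6: can move to 4, which is L ⇒ W
n=7: the only move is to 6(W), a W ⇒ L
n=8: can move to 4, which is L ⇒ W
n=9: moves to 3(W), 6(W), 8(W); every one is W ⇒ L
n=10: can move to 9, which is L ⇒ W
n=11: the only move is to 10(W), a W ⇒ L
n=12: can move to 4, which is L ⇒ W
From 12, the L positions reachable in one move are: 4, 9, 11. Any move reaching one of these is winning.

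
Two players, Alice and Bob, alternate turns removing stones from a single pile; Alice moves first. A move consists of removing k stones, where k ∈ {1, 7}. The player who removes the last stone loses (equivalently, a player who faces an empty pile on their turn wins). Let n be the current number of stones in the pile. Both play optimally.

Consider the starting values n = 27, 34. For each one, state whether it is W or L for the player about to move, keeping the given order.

Build the W/L table. Terminal = W. A non-terminal position is W if it has a move to some L; otherwise it is L.
n=0: no move; the opponent has just taken the last stone and therefore loses → W
n=1: the only move is to 0(W), a W ⇒ L
n=2: can move to 1, which is L ⇒ W
n=3: the only move is to 2(W), a W ⇒ L
n=4: can move to 3, which is L ⇒ W
n=5: the only move is to 4(W), a W ⇒ L
n=6: can move to 5, which is L ⇒ W
n=7: moves to 6(W), 0(W); every one is W ⇒ L
n=8: can move to 7, which is L ⇒ W
n=9: moves to 8(W), 2(W); every one is W ⇒ L
n=10: can move to 9, which is L ⇒ W
n=11: moves to 10(W), 4(W); every one is W ⇒ L
n=12: can move to 11, which is L ⇒ W
n=13: moves to 12(W), 6(W); every one is W ⇒ L
n=14: can move to 13, which is L ⇒ W
n=15: moves to 14(W), 8(W); every one is W ⇒ L
n=16: can move to 15, which is L ⇒ W
n=17: moves to 16(W), 10(W); every one is W ⇒ L
n=18: can move to 17, which is L ⇒ W
n=19: moves to 18(W), 12(W); every one is W ⇒ L
n=20: can move to 19, which is L ⇒ W
n=21: moves to 20(W), 14(W); every one is W ⇒ L
n=22: can move to 21, which is L ⇒ W
n=23: moves to 22(W), 16(W); every one is W ⇒ L
n=24: can move to 23, which is L ⇒ W
n=25: moves to 24(W), 18(W); every one is W ⇒ L
n=26: can move to 25, which is L ⇒ W
n=27: moves to 26(W), 20(W); every one is W ⇒ L
n=28: can move to 27, which is L ⇒ W
n=29: moves to 28(W), 22(W); every one is W ⇒ L
n=30: can move to 29, which is L ⇒ W
n=31: moves to 30(W), 24(W); every one is W ⇒ L
n=32: can move to 31, which is L ⇒ W
n=33: moves to 32(W), 26(W); every one is W ⇒ L
n=34: can move to 33, which is L ⇒ W

27: L, 34: W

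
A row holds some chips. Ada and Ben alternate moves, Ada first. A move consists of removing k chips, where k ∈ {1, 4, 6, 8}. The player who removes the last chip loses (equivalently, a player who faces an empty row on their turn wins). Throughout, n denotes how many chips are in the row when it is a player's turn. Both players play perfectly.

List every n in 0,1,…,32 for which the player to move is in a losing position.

1, 3, 6, 8, 13, 15, 18, 20, 25, 27, 30, 32

Label each position W (a win for the player to move) or L (a loss). A position with no legal move is W; any other position is W exactly when some move reaches an L, and L when every move reaches a W.
n=0: no move; the opponent has just taken the last chip and therefore loses → W
n=1: L (sole option 0(W) is W)
n=2: W (go to 1, an L position)
n=3: L (sole option 2(W) is W)
n=4: W (go to 3, an L position)
n=5: W (go to 1, an L position)
n=6: L (options 5(W), 2(W), 0(W) are all W)
n=7: W (go to 6, an L position)
n=8: L (options 7(W), 4(W), 2(W), 0(W) are all W)
n=9: W (go to 8, an L position)
n=10: W (go to 6, an L position)
n=11: W (go to 3, an L position)
n=12: W (go to 8, an L position)
n=13: L (options 12(W), 9(W), 7(W), 5(W) are all W)
n=14: W (go to 13, an L position)
n=15: L (options 14(W), 11(W), 9(W), 7(W) are all W)
n=16: W (go to 15, an L position)
n=17: W (go to 13, an L position)
n=18: L (options 17(W), 14(W), 12(W), 10(W) are all W)
n=19: W (go to 18, an L position)
n=20: L (options 19(W), 16(W), 14(W), 12(W) are all W)
n=21: W (go to 20, an L position)
n=22: W (go to 18, an L position)
n=23: W (go to 15, an L position)
n=24: W (go to 20, an L position)
n=25: L (options 24(W), 21(W), 19(W), 17(W) are all W)
n=26: W (go to 25, an L position)
n=27: L (options 26(W), 23(W), 21(W), 19(W) are all W)
n=28: W (go to 27, an L position)
n=29: W (go to 25, an L position)
n=30: L (options 29(W), 26(W), 24(W), 22(W) are all W)
n=31: W (go to 30, an L position)
n=32: L (options 31(W), 28(W), 26(W), 24(W) are all W)
The losing starting values of n are exactly the entries labelled L in this table (12 of them).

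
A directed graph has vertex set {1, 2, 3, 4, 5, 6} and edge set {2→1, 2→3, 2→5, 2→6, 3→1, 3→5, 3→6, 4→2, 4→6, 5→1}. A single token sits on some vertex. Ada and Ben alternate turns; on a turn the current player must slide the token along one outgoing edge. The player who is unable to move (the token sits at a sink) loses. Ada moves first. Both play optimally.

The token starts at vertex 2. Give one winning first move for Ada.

Move to 6.

Compute win/loss labels from the base case upward. A position with no move is L. Any other position is W if it can reach an L in one move, else L.
Every edge goes from a vertex to one that appears earlier in the order 1, 6, 5, 3, 2, 4, so processing vertices in that order labels each vertex after all of its successors.
1: no outgoing edge → L
6: no outgoing edge → L
5: W (go to 1, an L position)
3: W (go to 6, an L position)
2: W (go to 6, an L position)
4: W (go to 6, an L position)
From 2, the L positions reachable in one move are: 6, 1. Any move reaching one of these is winning.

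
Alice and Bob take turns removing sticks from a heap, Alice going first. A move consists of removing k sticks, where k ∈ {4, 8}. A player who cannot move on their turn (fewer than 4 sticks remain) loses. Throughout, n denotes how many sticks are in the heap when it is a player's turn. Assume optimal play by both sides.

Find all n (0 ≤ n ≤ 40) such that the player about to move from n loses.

Positions with no move are L. A position that does have a move is losing for the player to move precisely when every available move leads to a winning position for the opponent. Fill in the labels:
n=0: no move → L
n=1: no move → L
n=2: no move → L
n=3: no move → L
n=4: reaches L-position 0 → W
n=5: reaches L-position 1 → W
n=6: reaches L-position 2 → W
n=7: reaches L-position 3 → W
n=8: reaches L-position 0 → W
n=9: reaches L-position 1 → W
n=10: reaches L-position 2 → W
n=11: reaches L-position 3 → W
n=12: only reaches 8(W), 4(W), all W → L
n=13: only reaches 9(W), 5(W), all W → L
n=14: only reaches 10(W), 6(W), all W → L
n=15: only reaches 11(W), 7(W), all W → L
n=16: reaches L-position 12 → W
n=17: reaches L-position 13 → W
n=18: reaches L-position 14 → W
n=19: reaches L-position 15 → W
n=20: reaches L-position 12 → W
n=21: reaches L-position 13 → W
n=22: reaches L-position 14 → W
n=23: reaches L-position 15 → W
n=24: only reaches 20(W), 16(W), all W → L
n=25: only reaches 21(W), 17(W), all W → L
n=26: only reaches 22(W), 18(W), all W → L
n=27: only reaches 23(W), 19(W), all W → L
n=28: reaches L-position 24 → W
n=29: reaches L-position 25 → W
n=30: reaches L-position 26 → W
n=31: reaches L-position 27 → W
n=32: reaches L-position 24 → W
n=33: reaches L-position 25 → W
n=34: reaches L-position 26 → W
n=35: reaches L-position 27 → W
n=36: only reaches 32(W), 28(W), all W → L
n=37: only reaches 33(W), 29(W), all W → L
n=38: only reaches 34(W), 30(W), all W → L
n=39: only reaches 35(W), 31(W), all W → L
n=40: reaches L-position 36 → W
The losing starting values of n are exactly the entries labelled L in this table (16 of them).

0, 1, 2, 3, 12, 13, 14, 15, 24, 25, 26, 27, 36, 37, 38, 39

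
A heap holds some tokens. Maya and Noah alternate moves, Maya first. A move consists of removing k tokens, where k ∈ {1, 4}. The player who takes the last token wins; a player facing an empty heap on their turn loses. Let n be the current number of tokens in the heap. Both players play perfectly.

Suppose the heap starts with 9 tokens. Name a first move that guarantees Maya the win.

Work bottom-up. With no move the player to move loses. Otherwise the position is W if at least one move leads to an L position for the opponent, and L if every move leads to a W.
n=0: no move → L
n=1: W (go to 0, an L position)
n=2: L (sole option 1(W) is W)
n=3: W (go to 2, an L position)
n=4: W (go to 0, an L position)
n=5: L (options 4(W), 1(W) are all W)
n=6: W (go to 5, an L position)
n=7: L (options 6(W), 3(W) are all W)
n=8: W (go to 7, an L position)
n=9: W (go to 5, an L position)
From 9, the L positions reachable in one move are: 5.

Remove 4, leaving 5.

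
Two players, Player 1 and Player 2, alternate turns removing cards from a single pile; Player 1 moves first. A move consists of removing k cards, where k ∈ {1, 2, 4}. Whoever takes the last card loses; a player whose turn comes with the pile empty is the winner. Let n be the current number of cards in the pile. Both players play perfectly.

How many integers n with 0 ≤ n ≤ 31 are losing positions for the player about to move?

Use the standard recursion: the mover wins at a terminal position; elsewhere, the mover wins exactly when some move hands the opponent an L position.
n=0: no move; the opponent has just taken the last card and therefore loses → W
n=1: L (sole option 0(W) is W)
n=2: W (go to 1, an L position)
n=3: W (go to 1, an L position)
n=4: L (options 3(W), 2(W), 0(W) are all W)
n=5: W (go to 4, an L position)
n=6: W (go to 4, an L position)
n=7: L (options 6(W), 5(W), 3(W) are all W)
n=8: W (go to 7, an L position)
n=9: W (go to 7, an L position)
n=10: L (options 9(W), 8(W), 6(W) are all W)
n=11: W (go to 10, an L position)
n=12: W (go to 10, an L position)
n=13: L (options 12(W), 11(W), 9(W) are all W)
n=14: W (go to 13, an L position)
n=15: W (go to 13, an L position)
n=16: L (options 15(W), 14(W), 12(W) are all W)
n=17: W (go to 16, an L position)
n=18: W (go to 16, an L position)
n=19: L (options 18(W), 17(W), 15(W) are all W)
n=20: W (go to 19, an L position)
n=21: W (go to 19, an L position)
n=22: L (options 21(W), 20(W), 18(W) are all W)
n=23: W (go to 22, an L position)
n=24: W (go to 22, an L position)
n=25: L (options 24(W), 23(W), 21(W) are all W)
n=26: W (go to 25, an L position)
n=27: W (go to 25, an L position)
n=28: L (options 27(W), 26(W), 24(W) are all W)
n=29: W (go to 28, an L position)
n=30: W (go to 28, an L position)
n=31: L (options 30(W), 29(W), 27(W) are all W)
L entries with 0 ≤ n ≤ 31: n = 1, 4, 7, 10, 13, 16, 19, 22, 25, 28, 31; that makes 11.

11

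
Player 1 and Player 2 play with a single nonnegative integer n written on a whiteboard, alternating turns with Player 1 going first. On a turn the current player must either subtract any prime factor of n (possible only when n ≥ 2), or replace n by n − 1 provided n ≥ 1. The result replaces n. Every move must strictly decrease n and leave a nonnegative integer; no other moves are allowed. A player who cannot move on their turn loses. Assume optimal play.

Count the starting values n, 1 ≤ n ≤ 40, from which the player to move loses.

Positions with no move are L. A position that does have a move is losing for the player to move precisely when every available move leads to a winning position for the opponent. Fill in the labels:
n=0: no move → L
n=1: reaches L-position 0 → W
n=2: reaches L-position 0 → W
n=3: reaches L-position 0 → W
n=4: only reaches 2(W), 3(W), all W → L
n=5: reaches L-position 0 → W
n=6: reaches L-position 4 → W
n=7: reaches L-position 0 → W
n=8: only reaches 6(W), 7(W), all W → L
n=9: reaches L-position 8 → W
n=10: reaches L-position 8 → W
n=11: reaches L-position 0 → W
n=12: only reaches 9(W), 10(W), 11(W), all W → L
n=13: reaches L-position 0 → W
n=14: reaches L-position 12 → W
n=15: reaches L-position 12 → W
n=16: only reaches 14(W), 15(W), all W → L
n=17: reaches L-position 0 → W
n=18: reaches L-position 16 → W
n=19: reaches L-position 0 → W
n=20: only reaches 15(W), 18(W), 19(W), all W → L
n=21: reaches L-position 20 → W
n=22: reaches L-position 20 → W
n=23: reaches L-position 0 → W
n=24: only reaches 21(W), 22(W), 23(W), all W → L
n=25: reaches L-position 20 → W
n=26: reaches L-position 24 → W
n=27: reaches L-position 24 → W
n=28: only reaches 21(W), 26(W), 27(W), all W → L
n=29: reaches L-position 0 → W
n=30: reaches L-position 28 → W
n=31: reaches L-position 0 → W
n=32: only reaches 30(W), 31(W), all W → L
n=33: reaches L-position 32 → W
n=34: reaches L-position 32 → W
n=35: reaches L-position 28 → W
n=36: only reaches 33(W), 34(W), 35(W), all W → L
n=37: reaches L-position 0 → W
n=38: reaches L-position 36 → W
n=39: reaches L-position 36 → W
n=40: only reaches 35(W), 38(W), 39(W), all W → L
L entries with 1 ≤ n ≤ 40 (n=0 is outside the asked range and is not counted): n = 4, 8, 12, 16, 20, 24, 28, 32, 36, 40; that makes 10.

10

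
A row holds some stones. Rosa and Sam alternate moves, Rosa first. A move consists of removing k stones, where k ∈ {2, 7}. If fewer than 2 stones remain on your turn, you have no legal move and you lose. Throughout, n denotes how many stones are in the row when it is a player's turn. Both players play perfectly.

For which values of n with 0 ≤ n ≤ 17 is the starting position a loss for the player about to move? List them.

Work bottom-up. With no move the player to move loses. Otherwise the position is W if at least one move leads to an L position for the opponent, and L if every move leads to a W.
n=0: no move → L
n=1: no move → L
n=2: W (go to 0, an L position)
n=3: W (go to 1, an L position)
n=4: L (sole option 2(W) is W)
n=5: L (sole option 3(W) is W)
n=6: W (go to 4, an L position)
n=7: W (go to 5, an L position)
n=8: W (go to 1, an L position)
n=9: L (options 7(W), 2(W) are all W)
n=10: L (options 8(W), 3(W) are all W)
n=11: W (go to 9, an L position)
n=12: W (go to 10, an L position)
n=13: L (options 11(W), 6(W) are all W)
n=14: L (options 12(W), 7(W) are all W)
n=15: W (go to 13, an L position)
n=16: W (go to 14, an L position)
n=17: W (go to 10, an L position)
Reading off the rows marked L gives the requested list; there are 8 such values of n.

0, 1, 4, 5, 9, 10, 13, 14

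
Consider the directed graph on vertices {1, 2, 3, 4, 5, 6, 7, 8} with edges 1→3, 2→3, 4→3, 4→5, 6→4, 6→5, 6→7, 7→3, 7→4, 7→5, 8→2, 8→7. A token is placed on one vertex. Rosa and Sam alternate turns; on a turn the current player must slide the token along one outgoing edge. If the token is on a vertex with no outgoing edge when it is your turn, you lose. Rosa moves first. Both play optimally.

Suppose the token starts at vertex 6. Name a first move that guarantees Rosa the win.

Positions with no move are L. A position that does have a move is losing for the player to move precisely when every available move leads to a winning position for the opponent. Fill in the labels:
Every edge goes from a vertex to one that appears earlier in the order 5, 3, 1, 4, 7, 6, 2, 8, so processing vertices in that order labels each vertex after all of its successors.
5: no outgoing edge → L
3: no outgoing edge → L
1: W (go to 3, an L position)
4: W (go to 3, an L position)
7: W (go to 3, an L position)
6: W (go to 5, an L position)
2: W (go to 3, an L position)
8: L (options 2(W), 7(W) are all W)
From 6, the L positions reachable in one move are: 5.

Move to 5.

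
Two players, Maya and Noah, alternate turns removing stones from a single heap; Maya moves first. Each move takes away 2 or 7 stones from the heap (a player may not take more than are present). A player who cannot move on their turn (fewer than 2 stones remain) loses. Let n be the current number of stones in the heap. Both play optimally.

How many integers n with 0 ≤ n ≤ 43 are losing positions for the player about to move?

Classify positions by backward induction: terminal positions (no move available) are L. From any other position, the mover wins iff some move reaches an L.
n=0: no move → L
n=1: no move → L
n=2: reaches L-position 0 → W
n=3: reaches L-position 1 → W
n=4: only reaches 2(W), which is W → L
n=5: only reaches 3(W), which is W → L
n=6: reaches L-position 4 → W
n=7: reaches L-position 5 → W
n=8: reaches L-position 1 → W
n=9: only reaches 7(W), 2(W), all W → L
n=10: only reaches 8(W), 3(W), all W → L
n=11: reaches L-position 9 → W
n=12: reaches L-position 10 → W
n=13: only reaches 11(W), 6(W), all W → L
n=14: only reaches 12(W), 7(W), all W → L
n=15: reaches L-position 13 → W
n=16: reaches L-position 14 → W
n=17: reaches L-position 10 → W
n=18: only reaches 16(W), 11(W), all W → L
n=19: only reaches 17(W), 12(W), all W → L
n=20: reaches L-position 18 → W
n=21: reaches L-position 19 → W
n=22: only reaches 20(W), 15(W), all W → L
n=23: only reaches 21(W), 16(W), all W → L
n=24: reaches L-position 22 → W
n=25: reaches L-position 23 → W
n=26: reaches L-position 19 → W
n=27: only reaches 25(W), 20(W), all W → L
n=28: only reaches 26(W), 21(W), all W → L
n=29: reaches L-position 27 → W
n=30: reaches L-position 28 → W
n=31: only reaches 29(W), 24(W), all W → L
n=32: only reaches 30(W), 25(W), all W → L
n=33: reaches L-position 31 → W
n=34: reaches L-position 32 → W
n=35: reaches L-position 28 → W
n=36: only reaches 34(W), 29(W), all W → L
n=37: only reaches 35(W), 30(W), all W → L
n=38: reaches L-position 36 → W
n=39: reaches L-position 37 → W
n=40: only reaches 38(W), 33(W), all W → L
n=41: only reaches 39(W), 34(W), all W → L
n=42: reaches L-position 40 → W
n=43: reaches L-position 41 → W
L entries with 0 ≤ n ≤ 43: n = 0, 1, 4, 5, 9, 10, 13, 14, 18, 19, 22, 23, 27, 28, 31, 32, 36, 37, 40, 41; that makes 20.

20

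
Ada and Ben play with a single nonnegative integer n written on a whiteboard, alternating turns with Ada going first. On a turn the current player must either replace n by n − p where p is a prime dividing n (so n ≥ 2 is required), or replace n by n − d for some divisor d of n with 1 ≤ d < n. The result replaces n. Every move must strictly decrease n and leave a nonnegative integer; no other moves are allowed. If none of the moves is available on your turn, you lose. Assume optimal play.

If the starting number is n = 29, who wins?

Ada wins.

Use the standard recursion: the mover loses at a terminal position; elsewhere, the mover wins exactly when some move hands the opponent an L position.
n=0: no move → L
n=1: no move → L
n=2: can move to 0, which is L ⇒ W
n=3: can move to 0, which is L ⇒ W
n=4: moves to 2(W), 3(W); every one is W ⇒ L
n=5: can move to 0, which is L ⇒ W
n=6: can move to 4, which is L ⇒ W
n=7: can move to 0, which is L ⇒ W
n=8: can move to 4, which is L ⇒ W
n=9: moves to 6(W), 8(W); every one is W ⇒ L
n=10: can move to 9, which is L ⇒ W
n=11: can move to 0, which is L ⇒ W
n=12: can move to 9, which is L ⇒ W
n=13: can move to 0, which is L ⇒ W
n=14: moves to 7(W), 12(W), 13(W); every one is W ⇒ L
n=15: can move to 14, which is L ⇒ W
n=16: can move to 14, which is L ⇒ W
n=17: can move to 0, which is L ⇒ W
n=18: can move to 9, which is L ⇒ W
n=19: can move to 0, which is L ⇒ W
n=20: moves to 10(W), 15(W), 16(W), 18(W), 19(W); every one is W ⇒ L
n=21: can move to 14, which is L ⇒ W
n=22: can move to 20, which is L ⇒ W
n=23: can move to 0, which is L ⇒ W
n=24: can move to 20, which is L ⇒ W
n=25: can move to 20, which is L ⇒ W
n=26: moves to 13(W), 24(W), 25(W); every one is W ⇒ L
n=27: can move to 26, which is L ⇒ W
n=28: can move to 14, which is L ⇒ W
n=29: can move to 0, which is L ⇒ W
From 29 Ada can move to 0, reaching an L position.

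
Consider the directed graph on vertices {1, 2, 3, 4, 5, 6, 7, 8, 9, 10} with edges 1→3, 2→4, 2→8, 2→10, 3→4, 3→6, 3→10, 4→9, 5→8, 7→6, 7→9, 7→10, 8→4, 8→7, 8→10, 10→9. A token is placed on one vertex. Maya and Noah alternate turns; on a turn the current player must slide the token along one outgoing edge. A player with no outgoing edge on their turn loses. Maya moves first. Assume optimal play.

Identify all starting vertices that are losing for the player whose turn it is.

1, 6, 8, 9

Label each position W (a win for the player to move) or L (a loss). A position with no legal move is L; any other position is W exactly when some move reaches an L, and L when every move reaches a W.
Every edge goes from a vertex to one that appears earlier in the order 6, 9, 10, 4, 7, 3, 8, 2, 5, 1, so processing vertices in that order labels each vertex after all of its successors.
6: no outgoing edge → L
9: no outgoing edge → L
10: W (go to 9, an L position)
4: W (go to 9, an L position)
7: W (go to 9, an L position)
3: W (go to 6, an L position)
8: L (options 7(W), 4(W), 10(W) are all W)
2: W (go to 8, an L position)
5: W (go to 8, an L position)
1: L (sole option 3(W) is W)
The losing starting vertices are exactly the entries labelled L in this table (4 of them).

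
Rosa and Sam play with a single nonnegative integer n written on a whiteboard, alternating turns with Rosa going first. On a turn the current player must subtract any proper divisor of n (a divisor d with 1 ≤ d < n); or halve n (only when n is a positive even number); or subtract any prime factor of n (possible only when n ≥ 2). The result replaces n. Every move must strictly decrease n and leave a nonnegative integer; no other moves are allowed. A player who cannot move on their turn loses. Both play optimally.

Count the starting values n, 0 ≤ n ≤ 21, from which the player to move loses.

Work bottom-up. With no move the player to move loses. Otherwise the position is W if at least one move leads to an L position for the opponent, and L if every move leads to a W.
n=0: no move → L
n=1: no move → L
n=2: can move to 0, which is L ⇒ W
n=3: can move to 0, which is L ⇒ W
n=4: moves to 2(W), 3(W); every one is W ⇒ L
n=5: can move to 0, which is L ⇒ W
n=6: can move to 4, which is L ⇒ W
n=7: can move to 0, which is L ⇒ W
n=8: can move to 4, which is L ⇒ W
n=9: moves to 6(W), 8(W); every one is W ⇒ L
n=10: can move to 9, which is L ⇒ W
n=11: can move to 0, which is L ⇒ W
n=12: can move to 9, which is L ⇒ W
n=13: can move to 0, which is L ⇒ W
n=14: moves to 7(W), 12(W), 13(W); every one is W ⇒ L
n=15: can move to 14, which is L ⇒ W
n=16: can move to 14, which is L ⇒ W
n=17: can move to 0, which is L ⇒ W
n=18: can move to 9, which is L ⇒ W
n=19: can move to 0, which is L ⇒ W
n=20: moves to 10(W), 15(W), 16(W), 18(W), 19(W); every one is W ⇒ L
n=21: can move to 14, which is L ⇒ W
L entries with 0 ≤ n ≤ 21: n = 0, 1, 4, 9, 14, 20; that makes 6.

6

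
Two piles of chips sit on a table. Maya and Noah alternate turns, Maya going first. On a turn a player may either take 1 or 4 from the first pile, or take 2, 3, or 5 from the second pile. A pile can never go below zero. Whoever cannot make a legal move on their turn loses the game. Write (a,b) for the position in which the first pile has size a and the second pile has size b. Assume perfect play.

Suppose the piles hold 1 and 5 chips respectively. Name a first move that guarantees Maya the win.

Move to (1,3).

Build the W/L table. Terminal = L. A non-terminal position is W if it has a move to some L; otherwise it is L.
No move ever increases a pile, so every position that can arise here has a ≤ 1 and b ≤ 5; it is enough to label the cells with 0 ≤ a ≤ 1 and 0 ≤ b ≤ 5.
Every move lowers a or b (never raises either), so fill the grid row by row in increasing a, and left to right within a row: each cell's successors are then already labelled.
      b=0  b=1  b=2  b=3  b=4  b=5
a=0:    L    L    W    W    W    W
a=1:    W    W    L    L    W    W
Cells with no legal move (terminal, hence L): (0,0), (0,1).
The remaining L cells, each justified by listing all of its moves:
(1,2): only reaches (0,2)(W), (1,0)(W), all W → L
(1,3): only reaches (0,3)(W), (1,1)(W), (1,0)(W), all W → L
Every other cell has at least one move into one of the L cells above, so it is W.
From (1,5), the L positions reachable in one move are: (1,3), (1,2). Any move reaching one of these is winning.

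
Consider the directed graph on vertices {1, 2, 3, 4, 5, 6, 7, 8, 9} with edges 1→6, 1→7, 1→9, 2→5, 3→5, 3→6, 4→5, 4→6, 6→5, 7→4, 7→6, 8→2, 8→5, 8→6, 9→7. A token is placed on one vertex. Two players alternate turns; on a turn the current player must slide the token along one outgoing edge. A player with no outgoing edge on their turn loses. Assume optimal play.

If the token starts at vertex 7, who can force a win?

Compute win/loss labels from the base case upward. A position with no move is L. Any other position is W if it can reach an L in one move, else L.
Every edge goes from a vertex to one that appears earlier in the order 5, 6, 4, 7, 9, 2, 1, 3, 8, so processing vertices in that order labels each vertex after all of its successors.
5: no outgoing edge → L
6: reaches L-position 5 → W
4: reaches L-position 5 → W
7: only reaches 4(W), 6(W), all W → L
9: reaches L-position 7 → W
2: reaches L-position 5 → W
1: reaches L-position 7 → W
3: reaches L-position 5 → W
8: reaches L-position 5 → W
Every move from 7 reaches a W position, so the mover loses.

The second player wins.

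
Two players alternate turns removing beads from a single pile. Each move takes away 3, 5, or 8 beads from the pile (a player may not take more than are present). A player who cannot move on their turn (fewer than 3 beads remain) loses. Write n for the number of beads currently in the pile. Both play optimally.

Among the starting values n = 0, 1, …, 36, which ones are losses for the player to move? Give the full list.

Use the standard recursion: the mover loses at a terminal position; elsewhere, the mover wins exactly when some move hands the opponent an L position.
n=0: no move → L
n=1: no move → L
n=2: no move → L
n=3: can move to 0, which is L ⇒ W
n=4: can move to 1, which is L ⇒ W
n=5: can move to 2, which is L ⇒ W
n=6: can move to 1, which is L ⇒ W
n=7: can move to 2, which is L ⇒ W
n=8: can move to 0, which is L ⇒ W
n=9: can move to 1, which is L ⇒ W
n=10: can move to 2, which is L ⇒ W
n=11: moves to 8(W), 6(W), 3(W); every one is W ⇒ L
n=12: moves to 9(W), 7(W), 4(W); every one is W ⇒ L
n=13: moves to 10(W), 8(W), 5(W); every one is W ⇒ L
n=14: can move to 11, which is L ⇒ W
n=15: can move to 12, which is L ⇒ W
n=16: can move to 13, which is L ⇒ W
n=17: can move to 12, which is L ⇒ W
n=18: can move to 13, which is L ⇒ W
n=19: can move to 11, which is L ⇒ W
n=20: can move to 12, which is L ⇒ W
n=21: can move to 13, which is L ⇒ W
n=22: moves to 19(W), 17(W), 14(W); every one is W ⇒ L
n=23: moves to 20(W), 18(W), 15(W); every one is W ⇒ L
n=24: moves to 21(W), 19(W), 16(W); every one is W ⇒ L
n=25: can move to 22, which is L ⇒ W
n=26: can move to 23, which is L ⇒ W
n=27: can move to 24, which is L ⇒ W
n=28: can move to 23, which is L ⇒ W
n=29: can move to 24, which is L ⇒ W
n=30: can move to 22, which is L ⇒ W
n=31: can move to 23, which is L ⇒ W
n=32: can move to 24, which is L ⇒ W
n=33: moves to 30(W), 28(W), 25(W); every one is W ⇒ L
n=34: moves to 31(W), 29(W), 26(W); every one is W ⇒ L
n=35: moves to 32(W), 30(W), 27(W); every one is W ⇒ L
n=36: can move to 33, which is L ⇒ W
The losing starting values of n are exactly the entries labelled L in this table (12 of them).

0, 1, 2, 11, 12, 13, 22, 23, 24, 33, 34, 35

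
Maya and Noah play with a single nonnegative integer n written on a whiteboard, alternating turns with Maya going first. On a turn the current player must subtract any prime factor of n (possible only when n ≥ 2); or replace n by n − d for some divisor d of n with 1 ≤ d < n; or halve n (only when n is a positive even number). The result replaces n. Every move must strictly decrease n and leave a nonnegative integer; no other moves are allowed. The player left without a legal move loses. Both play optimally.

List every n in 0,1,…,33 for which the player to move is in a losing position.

Use the standard recursion: the mover loses at a terminal position; elsewhere, the mover wins exactly when some move hands the opponent an L position.
n=0: no move → L
n=1: no move → L
n=2: reaches L-position 0 → W
n=3: reaches L-position 0 → W
n=4: only reaches 2(W), 3(W), all W → L
n=5: reaches L-position 0 → W
n=6: reaches L-position 4 → W
n=7: reaches L-position 0 → W
n=8: reaches L-position 4 → W
n=9: only reaches 6(W), 8(W), all W → L
n=10: reaches L-position 9 → W
n=11: reaches L-position 0 → W
n=12: reaches L-position 9 → W
n=13: reaches L-position 0 → W
n=14: only reaches 7(W), 12(W), 13(W), all W → L
n=15: reaches L-position 14 → W
n=16: reaches L-position 14 → W
n=17: reaches L-position 0 → W
n=18: reaches L-position 9 → W
n=19: reaches L-position 0 → W
n=20: only reaches 10(W), 15(W), 16(W), 18(W), 19(W), all W → L
n=21: reaches L-position 14 → W
n=22: reaches L-position 20 → W
n=23: reaches L-position 0 → W
n=24: reaches L-position 20 → W
n=25: reaches L-position 20 → W
n=26: only reaches 13(W), 24(W), 25(W), all W → L
n=27: reaches L-position 26 → W
n=28: reaches L-position 14 → W
n=29: reaches L-position 0 → W
n=30: reaches L-position 20 → W
n=31: reaches L-position 0 → W
n=32: only reaches 16(W), 24(W), 28(W), 30(W), 31(W), all W → L
n=33: reaches L-position 32 → W
The losing starting values of n are exactly the entries labelled L in this table (8 of them).

0, 1, 4, 9, 14, 20, 26, 32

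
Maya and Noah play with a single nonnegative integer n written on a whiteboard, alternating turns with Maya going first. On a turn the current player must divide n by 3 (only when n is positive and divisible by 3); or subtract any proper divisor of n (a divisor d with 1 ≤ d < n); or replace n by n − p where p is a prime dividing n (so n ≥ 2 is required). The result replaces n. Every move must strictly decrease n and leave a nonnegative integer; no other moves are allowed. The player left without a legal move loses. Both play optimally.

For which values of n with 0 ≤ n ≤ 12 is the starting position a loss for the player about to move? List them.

Compute win/loss labels from the base case upward. A position with no move is L. Any other position is W if it can reach an L in one move, else L.
n=0: no move → L
n=1: no move → L
n=2: W (go to 0, an L position)
n=3: W (go to 0, an L position)
n=4: L (options 2(W), 3(W) are all W)
n=5: W (go to 0, an L position)
n=6: W (go to 4, an L position)
n=7: W (go to 0, an L position)
n=8: W (go to 4, an L position)
n=9: L (options 3(W), 6(W), 8(W) are all W)
n=10: W (go to 9, an L position)
n=11: W (go to 0, an L position)
n=12: W (go to 4, an L position)
Reading off the rows marked L gives the requested list; there are 4 such values of n.

0, 1, 4, 9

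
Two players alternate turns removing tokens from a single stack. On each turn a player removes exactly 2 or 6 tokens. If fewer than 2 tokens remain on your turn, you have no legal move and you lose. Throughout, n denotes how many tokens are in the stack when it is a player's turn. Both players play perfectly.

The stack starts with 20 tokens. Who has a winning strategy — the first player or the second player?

The second player wins.

Build the W/L table. Terminal = L. A non-terminal position is W if it has a move to some L; otherwise it is L.
n=0: no move → L
n=1: no move → L
n=2: W (go to 0, an L position)
n=3: W (go to 1, an L position)
n=4: L (sole option 2(W) is W)
n=5: L (sole option 3(W) is W)
n=6: W (go to 4, an L position)
n=7: W (go to 5, an L position)
n=8: L (options 6(W), 2(W) are all W)
n=9: L (options 7(W), 3(W) are all W)
n=10: W (go to 8, an L position)
n=11: W (go to 9, an L position)
n=12: L (options 10(W), 6(W) are all W)
n=13: L (options 11(W), 7(W) are all W)
n=14: W (go to 12, an L position)
n=15: W (go to 13, an L position)
n=16: L (options 14(W), 10(W) are all W)
n=17: L (options 15(W), 11(W) are all W)
n=18: W (go to 16, an L position)
n=19: W (go to 17, an L position)
n=20: L (options 18(W), 14(W) are all W)
Every move from 20 reaches a W position, so the mover loses.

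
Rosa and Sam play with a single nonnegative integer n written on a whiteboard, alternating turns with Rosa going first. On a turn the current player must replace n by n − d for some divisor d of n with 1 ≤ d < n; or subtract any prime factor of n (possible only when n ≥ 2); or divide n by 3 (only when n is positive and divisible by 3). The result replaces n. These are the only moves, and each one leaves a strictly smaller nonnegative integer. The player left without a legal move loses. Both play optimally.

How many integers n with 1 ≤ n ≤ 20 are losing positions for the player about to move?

5

Positions with no move are L. A position that does have a move is losing for the player to move precisely when every available move leads to a winning position for the opponent. Fill in the labels:
n=0: no move → L
n=1: no move → L
n=2: reaches L-position 0 → W
n=3: reaches L-position 0 → W
n=4: only reaches 2(W), 3(W), all W → L
n=5: reaches L-position 0 → W
n=6: reaches L-position 4 → W
n=7: reaches L-position 0 → W
n=8: reaches L-position 4 → W
n=9: only reaches 3(W), 6(W), 8(W), all W → L
n=10: reaches L-position 9 → W
n=11: reaches L-position 0 → W
n=12: reaches L-position 4 → W
n=13: reaches L-position 0 → W
n=14: only reaches 7(W), 12(W), 13(W), all W → L
n=15: reaches L-position 14 → W
n=16: reaches L-position 14 → W
n=17: reaches L-position 0 → W
n=18: reaches L-position 9 → W
n=19: reaches L-position 0 → W
n=20: only reaches 10(W), 15(W), 16(W), 18(W), 19(W), all W → L
L entries with 1 ≤ n ≤ 20 (n=0 is outside the asked range and is not counted): n = 1, 4, 9, 14, 20; that makes 5.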